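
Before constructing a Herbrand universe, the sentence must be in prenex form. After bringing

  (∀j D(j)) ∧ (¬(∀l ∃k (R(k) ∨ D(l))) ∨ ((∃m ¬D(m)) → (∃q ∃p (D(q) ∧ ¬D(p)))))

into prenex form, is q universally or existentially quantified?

First replace A → B with ¬A ∨ B.
  (∀j D(j)) ∧ (¬(∀l ∃k (R(k) ∨ D(l))) ∨ ¬(∃m ¬D(m)) ∨ (∃q ∃p (D(q) ∧ ¬D(p))))
Drive negations inward (¬∀x A ≡ ∃x ¬A, ¬∃x A ≡ ∀x ¬A, De Morgan for ∧/∨):
  (∀j D(j)) ∧ ((∃l ∀k (¬R(k) ∧ ¬D(l))) ∨ (∀m D(m)) ∨ (∃q ∃p (D(q) ∧ ¬D(p))))
Extract every quantifier outward, since the variables are now distinct and don't occur free across branches:
  ∀j ∃l ∀k ∀m ∃q ∃p (D(j) ∧ (¬R(k) ∧ ¬D(l) ∨ D(m) ∨ D(q) ∧ ¬D(p)))
The quantifier ∃q sits under an even number of negations (counting the antecedent side of each →), so it remains existential.

existential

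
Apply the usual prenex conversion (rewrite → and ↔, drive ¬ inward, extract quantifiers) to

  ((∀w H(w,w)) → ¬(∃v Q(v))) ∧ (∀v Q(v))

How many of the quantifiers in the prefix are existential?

Rewrite implications/biconditionals: A → B as ¬A ∨ B.
  (¬(∀w H(w,w)) ∨ ¬(∃v Q(v))) ∧ (∀v Q(v))
Move each ¬ inward, flipping quantifiers it crosses:
  ((∃w ¬H(w,w)) ∨ (∀v ¬Q(v))) ∧ (∀v Q(v))
Rename bound variables to avoid capture: v↦v1.
  ((∃w ¬H(w,w)) ∨ (∀v ¬Q(v))) ∧ (∀v1 Q(v1))
Pull the quantifiers to the front (each side's bound variable is not free in the other side):
  ∃w ∀v ∀v1 ((¬H(w,w) ∨ ¬Q(v)) ∧ Q(v1))
The prefix is ∃w ∀v ∀v1: 2 universal, 1 existential.

1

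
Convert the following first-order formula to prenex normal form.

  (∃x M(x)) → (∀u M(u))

∀x ∀u (¬M(x) ∨ M(u))

Rewrite implications/biconditionals: A → B as ¬A ∨ B.
  ¬(∃x M(x)) ∨ (∀u M(u))
Move each ¬ inward, flipping quantifiers it crosses:
  (∀x ¬M(x)) ∨ (∀u M(u))
Extract every quantifier outward, since the variables are now distinct and don't occur free across branches:
  ∀x ∀u (¬M(x) ∨ M(u))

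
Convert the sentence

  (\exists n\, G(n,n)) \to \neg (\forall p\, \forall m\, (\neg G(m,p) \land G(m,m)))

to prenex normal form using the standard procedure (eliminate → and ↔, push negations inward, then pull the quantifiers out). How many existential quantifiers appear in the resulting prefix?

2

Eliminate → and ↔ using ¬ and ∨.
  \neg (\exists n\, G(n,n)) \lor \neg (\forall p\, \forall m\, (\neg G(m,p) \land G(m,m)))
Drive negations inward (¬∀x A ≡ ∃x ¬A, ¬∃x A ≡ ∀x ¬A, De Morgan for ∧/∨):
  (\forall n\, \neg G(n,n)) \lor (\exists p\, \exists m\, (G(m,p) \lor \neg G(m,m)))
Finally move all quantifiers to the prefix:
  \forall n\, \exists p\, \exists m\, (\neg G(n,n) \lor G(m,p) \lor \neg G(m,m))
The prefix is \forall n \exists p \exists m: 1 universal, 2 existential.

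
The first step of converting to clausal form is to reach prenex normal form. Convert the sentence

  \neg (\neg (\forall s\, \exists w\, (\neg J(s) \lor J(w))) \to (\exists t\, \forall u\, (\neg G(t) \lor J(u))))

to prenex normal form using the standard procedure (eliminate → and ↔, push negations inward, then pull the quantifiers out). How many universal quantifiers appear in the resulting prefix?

2

Rewrite implications/biconditionals: A → B as ¬A ∨ B.
  \neg (\neg \neg (\forall s\, \exists w\, (\neg J(s) \lor J(w))) \lor (\exists t\, \forall u\, (\neg G(t) \lor J(u))))
Move each ¬ inward, flipping quantifiers it crosses:
  (\exists s\, \forall w\, (J(s) \land \neg J(w))) \land (\forall t\, \exists u\, (G(t) \land \neg J(u)))
Extract every quantifier outward, since the variables are now distinct and don't occur free across branches:
  \exists s\, \forall w\, \forall t\, \exists u\, (J(s) \land \neg J(w) \land G(t) \land \neg J(u))
The prefix is \exists s \forall w \forall t \exists u: 2 universal, 2 existential.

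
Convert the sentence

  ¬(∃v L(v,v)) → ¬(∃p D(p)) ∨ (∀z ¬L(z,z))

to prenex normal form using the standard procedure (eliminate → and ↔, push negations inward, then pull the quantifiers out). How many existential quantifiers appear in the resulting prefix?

Eliminate → and ↔ using ¬ and ∨.
  ¬¬(∃v L(v,v)) ∨ ¬(∃p D(p)) ∨ (∀z ¬L(z,z))
Drive negations inward (¬∀x A ≡ ∃x ¬A, ¬∃x A ≡ ∀x ¬A, De Morgan for ∧/∨):
  (∃v L(v,v)) ∨ (∀p ¬D(p)) ∨ (∀z ¬L(z,z))
Extract every quantifier outward, since the variables are now distinct and don't occur free across branches:
  ∃v ∀p ∀z (L(v,v) ∨ ¬D(p) ∨ ¬L(z,z))
The prefix is ∃v ∀p ∀z: 2 universal, 1 existential.

1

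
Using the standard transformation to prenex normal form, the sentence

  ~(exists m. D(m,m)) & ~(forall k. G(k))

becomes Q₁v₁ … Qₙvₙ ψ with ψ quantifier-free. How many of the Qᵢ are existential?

1

Move each ¬ inward, flipping quantifiers it crosses:
  (forall m. ~D(m,m)) & (exists k. ~G(k))
Pull the quantifiers to the front (each side's bound variable is not free in the other side):
  forall m. exists k. (~D(m,m) & ~G(k))
The prefix is forall m exists k: 1 universal, 1 existential.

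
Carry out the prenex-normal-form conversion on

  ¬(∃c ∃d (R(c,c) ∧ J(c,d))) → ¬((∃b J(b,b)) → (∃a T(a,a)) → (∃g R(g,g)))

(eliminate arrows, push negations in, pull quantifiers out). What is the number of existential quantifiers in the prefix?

4

First replace A → B with ¬A ∨ B.
  ¬¬(∃c ∃d (R(c,c) ∧ J(c,d))) ∨ ¬(¬(∃b J(b,b)) ∨ ¬(∃a T(a,a)) ∨ (∃g R(g,g)))
Move each ¬ inward, flipping quantifiers it crosses:
  (∃c ∃d (R(c,c) ∧ J(c,d))) ∨ (∃b J(b,b)) ∧ (∃a T(a,a)) ∧ (∀g ¬R(g,g))
Pull the quantifiers to the front (each side's bound variable is not free in the other side):
  ∃c ∃d ∃b ∃a ∀g (R(c,c) ∧ J(c,d) ∨ J(b,b) ∧ T(a,a) ∧ ¬R(g,g))
The prefix is ∃c ∃d ∃b ∃a ∀g: 1 universal, 4 existential.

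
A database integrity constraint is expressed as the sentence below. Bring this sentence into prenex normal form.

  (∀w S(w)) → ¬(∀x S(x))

∃w ∃x (¬S(w) ∨ ¬S(x))

Rewrite implications/biconditionals: A → B as ¬A ∨ B.
  ¬(∀w S(w)) ∨ ¬(∀x S(x))
Move each ¬ inward, flipping quantifiers it crosses:
  (∃w ¬S(w)) ∨ (∃x ¬S(x))
Finally move all quantifiers to the prefix:
  ∃w ∃x (¬S(w) ∨ ¬S(x))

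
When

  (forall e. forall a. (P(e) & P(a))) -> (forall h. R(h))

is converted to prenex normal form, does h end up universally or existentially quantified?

First replace A → B with ¬A ∨ B.
  ~(forall e. forall a. (P(e) & P(a))) | (forall h. R(h))
Drive negations inward (¬∀x A ≡ ∃x ¬A, ¬∃x A ≡ ∀x ¬A, De Morgan for ∧/∨):
  (exists e. exists a. (~P(e) | ~P(a))) | (forall h. R(h))
All bound variables are already distinct, so no renaming is needed.
Extract every quantifier outward, since the variables are now distinct and don't occur free across branches:
  exists e. exists a. forall h. (~P(e) | ~P(a) | R(h))
The quantifier forall h sits under an even number of negations (counting the antecedent side of each →), so it remains universal.

universal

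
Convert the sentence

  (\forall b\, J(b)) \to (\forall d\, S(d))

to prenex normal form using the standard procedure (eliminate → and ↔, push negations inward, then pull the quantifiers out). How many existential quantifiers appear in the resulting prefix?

1

Rewrite implications/biconditionals: A → B as ¬A ∨ B.
  \neg (\forall b\, J(b)) \lor (\forall d\, S(d))
Move each ¬ inward, flipping quantifiers it crosses:
  (\exists b\, \neg J(b)) \lor (\forall d\, S(d))
Finally move all quantifiers to the prefix:
  \exists b\, \forall d\, (\neg J(b) \lor S(d))
The prefix is \exists b \forall d: 1 universal, 1 existential.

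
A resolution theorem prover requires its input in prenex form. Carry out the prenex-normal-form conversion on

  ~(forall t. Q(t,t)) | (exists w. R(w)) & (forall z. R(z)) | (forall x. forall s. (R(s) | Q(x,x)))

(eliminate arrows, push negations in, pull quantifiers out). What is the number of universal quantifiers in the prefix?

3

Move each ¬ inward, flipping quantifiers it crosses:
  (exists t. ~Q(t,t)) | (exists w. R(w)) & (forall z. R(z)) | (forall x. forall s. (R(s) | Q(x,x)))
Extract every quantifier outward, since the variables are now distinct and don't occur free across branches:
  exists t. exists w. forall z. forall x. forall s. (~Q(t,t) | R(w) & R(z) | R(s) | Q(x,x))
The prefix is exists t exists w forall z forall x forall s: 3 universal, 2 existential.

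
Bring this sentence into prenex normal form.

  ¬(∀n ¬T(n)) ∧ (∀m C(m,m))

∃n ∀m (T(n) ∧ C(m,m))

Push ¬ through the quantifiers and connectives to reach negation normal form:
  (∃n T(n)) ∧ (∀m C(m,m))
All bound variables are already distinct, so no renaming is needed.
Finally move all quantifiers to the prefix:
  ∃n ∀m (T(n) ∧ C(m,m))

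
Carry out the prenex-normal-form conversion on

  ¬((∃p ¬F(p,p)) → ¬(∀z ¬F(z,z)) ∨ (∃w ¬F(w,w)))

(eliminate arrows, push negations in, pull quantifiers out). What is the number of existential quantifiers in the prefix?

Rewrite implications/biconditionals: A → B as ¬A ∨ B.
  ¬(¬(∃p ¬F(p,p)) ∨ ¬(∀z ¬F(z,z)) ∨ (∃w ¬F(w,w)))
Move each ¬ inward, flipping quantifiers it crosses:
  (∃p ¬F(p,p)) ∧ (∀z ¬F(z,z)) ∧ (∀w F(w,w))
All bound variables are already distinct, so no renaming is needed.
Extract every quantifier outward, since the variables are now distinct and don't occur free across branches:
  ∃p ∀z ∀w (¬F(p,p) ∧ ¬F(z,z) ∧ F(w,w))
The prefix is ∃p ∀z ∀w: 2 universal, 1 existential.

1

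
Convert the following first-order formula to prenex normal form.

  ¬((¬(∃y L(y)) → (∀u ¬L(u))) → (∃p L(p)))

Eliminate → and ↔ using ¬ and ∨.
  ¬(¬(¬¬(∃y L(y)) ∨ (∀u ¬L(u))) ∨ (∃p L(p)))
Move each ¬ inward, flipping quantifiers it crosses:
  ((∃y L(y)) ∨ (∀u ¬L(u))) ∧ (∀p ¬L(p))
All bound variables are already distinct, so no renaming is needed.
Extract every quantifier outward, since the variables are now distinct and don't occur free across branches:
  ∃y ∀u ∀p ((L(y) ∨ ¬L(u)) ∧ ¬L(p))

∃y ∀u ∀p ((L(y) ∨ ¬L(u)) ∧ ¬L(p))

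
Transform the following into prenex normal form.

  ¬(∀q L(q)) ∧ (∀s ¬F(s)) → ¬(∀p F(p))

Eliminate → and ↔ using ¬ and ∨.
  ¬(¬(∀q L(q)) ∧ (∀s ¬F(s))) ∨ ¬(∀p F(p))
Move each ¬ inward, flipping quantifiers it crosses:
  (∀q L(q)) ∨ (∃s F(s)) ∨ (∃p ¬F(p))
Extract every quantifier outward, since the variables are now distinct and don't occur free across branches:
  ∀q ∃s ∃p (L(q) ∨ F(s) ∨ ¬F(p))

∀q ∃s ∃p (L(q) ∨ F(s) ∨ ¬F(p))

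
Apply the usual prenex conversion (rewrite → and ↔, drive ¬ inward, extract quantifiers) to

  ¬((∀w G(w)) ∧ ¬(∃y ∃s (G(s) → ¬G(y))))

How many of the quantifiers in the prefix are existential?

Rewrite implications/biconditionals: A → B as ¬A ∨ B.
  ¬((∀w G(w)) ∧ ¬(∃y ∃s (¬G(s) ∨ ¬G(y))))
Drive negations inward (¬∀x A ≡ ∃x ¬A, ¬∃x A ≡ ∀x ¬A, De Morgan for ∧/∨):
  (∃w ¬G(w)) ∨ (∃y ∃s (¬G(s) ∨ ¬G(y)))
All bound variables are already distinct, so no renaming is needed.
Finally move all quantifiers to the prefix:
  ∃w ∃y ∃s (¬G(w) ∨ ¬G(s) ∨ ¬G(y))
The prefix is ∃w ∃y ∃s: 0 universal, 3 existential.

3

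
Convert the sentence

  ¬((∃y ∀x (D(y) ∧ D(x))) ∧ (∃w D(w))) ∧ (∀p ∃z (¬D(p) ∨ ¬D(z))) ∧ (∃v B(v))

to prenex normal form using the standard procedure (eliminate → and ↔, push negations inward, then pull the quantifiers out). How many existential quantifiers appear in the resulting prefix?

3

Drive negations inward (¬∀x A ≡ ∃x ¬A, ¬∃x A ≡ ∀x ¬A, De Morgan for ∧/∨):
  ((∀y ∃x (¬D(y) ∨ ¬D(x))) ∨ (∀w ¬D(w))) ∧ (∀p ∃z (¬D(p) ∨ ¬D(z))) ∧ (∃v B(v))
All bound variables are already distinct, so no renaming is needed.
Extract every quantifier outward, since the variables are now distinct and don't occur free across branches:
  ∀y ∃x ∀w ∀p ∃z ∃v ((¬D(y) ∨ ¬D(x) ∨ ¬D(w)) ∧ (¬D(p) ∨ ¬D(z)) ∧ B(v))
The prefix is ∀y ∃x ∀w ∀p ∃z ∃v: 3 universal, 3 existential.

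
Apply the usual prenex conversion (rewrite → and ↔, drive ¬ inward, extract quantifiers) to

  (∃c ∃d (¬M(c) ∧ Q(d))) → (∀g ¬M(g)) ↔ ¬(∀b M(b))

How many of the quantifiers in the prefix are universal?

4

Eliminate → and ↔ using ¬ and ∨; A ↔ B as (¬A ∨ B) ∧ (¬B ∨ A).
  (¬(¬(∃c ∃d (¬M(c) ∧ Q(d))) ∨ (∀g ¬M(g))) ∨ ¬(∀b M(b))) ∧ (¬¬(∀b M(b)) ∨ ¬(∃c ∃d (¬M(c) ∧ Q(d))) ∨ (∀g ¬M(g)))
Drive negations inward (¬∀x A ≡ ∃x ¬A, ¬∃x A ≡ ∀x ¬A, De Morgan for ∧/∨):
  ((∃c ∃d (¬M(c) ∧ Q(d))) ∧ (∃g M(g)) ∨ (∃b ¬M(b))) ∧ ((∀b M(b)) ∨ (∀c ∀d (M(c) ∨ ¬Q(d))) ∨ (∀g ¬M(g)))
Give each quantifier a distinct variable: b↦r, c↦v1, d↦p, g↦z.
  ((∃c ∃d (¬M(c) ∧ Q(d))) ∧ (∃g M(g)) ∨ (∃b ¬M(b))) ∧ ((∀r M(r)) ∨ (∀v1 ∀p (M(v1) ∨ ¬Q(p))) ∨ (∀z ¬M(z)))
Finally move all quantifiers to the prefix:
  ∃c ∃d ∃g ∃b ∀r ∀v1 ∀p ∀z ((¬M(c) ∧ Q(d) ∧ M(g) ∨ ¬M(b)) ∧ (M(r) ∨ M(v1) ∨ ¬Q(p) ∨ ¬M(z)))
The prefix is ∃c ∃d ∃g ∃b ∀r ∀v1 ∀p ∀z: 4 universal, 4 existential.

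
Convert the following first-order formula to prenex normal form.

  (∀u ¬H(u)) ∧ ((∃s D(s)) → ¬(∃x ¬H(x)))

Rewrite implications/biconditionals: A → B as ¬A ∨ B.
  (∀u ¬H(u)) ∧ (¬(∃s D(s)) ∨ ¬(∃x ¬H(x)))
Move each ¬ inward, flipping quantifiers it crosses:
  (∀u ¬H(u)) ∧ ((∀s ¬D(s)) ∨ (∀x H(x)))
All bound variables are already distinct, so no renaming is needed.
Extract every quantifier outward, since the variables are now distinct and don't occur free across branches:
  ∀u ∀s ∀x (¬H(u) ∧ (¬D(s) ∨ H(x)))

∀u ∀s ∀x (¬H(u) ∧ (¬D(s) ∨ H(x)))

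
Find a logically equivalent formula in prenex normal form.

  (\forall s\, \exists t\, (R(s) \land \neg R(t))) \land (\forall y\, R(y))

All bound variables are already distinct, so no renaming is needed.
Pull the quantifiers to the front (each side's bound variable is not free in the other side):
  \forall s\, \exists t\, \forall y\, (R(s) \land \neg R(t) \land R(y))

\forall s\, \exists t\, \forall y\, (R(s) \land \neg R(t) \land R(y))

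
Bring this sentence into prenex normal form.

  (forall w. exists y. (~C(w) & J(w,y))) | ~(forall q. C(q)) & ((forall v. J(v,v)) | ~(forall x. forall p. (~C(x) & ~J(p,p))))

Move each ¬ inward, flipping quantifiers it crosses:
  (forall w. exists y. (~C(w) & J(w,y))) | (exists q. ~C(q)) & ((forall v. J(v,v)) | (exists x. exists p. (C(x) | J(p,p))))
All bound variables are already distinct, so no renaming is needed.
Extract every quantifier outward, since the variables are now distinct and don't occur free across branches:
  forall w. exists y. exists q. forall v. exists x. exists p. (~C(w) & J(w,y) | ~C(q) & (J(v,v) | C(x) | J(p,p)))

forall w. exists y. exists q. forall v. exists x. exists p. (~C(w) & J(w,y) | ~C(q) & (J(v,v) | C(x) | J(p,p)))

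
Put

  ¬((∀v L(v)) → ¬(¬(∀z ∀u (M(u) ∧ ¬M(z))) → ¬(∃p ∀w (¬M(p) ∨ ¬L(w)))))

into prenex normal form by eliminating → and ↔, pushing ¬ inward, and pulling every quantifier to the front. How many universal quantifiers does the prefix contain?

4

Eliminate → and ↔ using ¬ and ∨.
  ¬(¬(∀v L(v)) ∨ ¬(¬¬(∀z ∀u (M(u) ∧ ¬M(z))) ∨ ¬(∃p ∀w (¬M(p) ∨ ¬L(w)))))
Move each ¬ inward, flipping quantifiers it crosses:
  (∀v L(v)) ∧ ((∀z ∀u (M(u) ∧ ¬M(z))) ∨ (∀p ∃w (M(p) ∧ L(w))))
All bound variables are already distinct, so no renaming is needed.
Extract every quantifier outward, since the variables are now distinct and don't occur free across branches:
  ∀v ∀z ∀u ∀p ∃w (L(v) ∧ (M(u) ∧ ¬M(z) ∨ M(p) ∧ L(w)))
The prefix is ∀v ∀z ∀u ∀p ∃w: 4 universal, 1 existential.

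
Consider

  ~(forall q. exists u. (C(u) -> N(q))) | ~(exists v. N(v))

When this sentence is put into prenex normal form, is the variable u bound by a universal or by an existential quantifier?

universal

First replace A → B with ¬A ∨ B.
  ~(forall q. exists u. (~C(u) | N(q))) | ~(exists v. N(v))
Push ¬ through the quantifiers and connectives to reach negation normal form:
  (exists q. forall u. (C(u) & ~N(q))) | (forall v. ~N(v))
All bound variables are already distinct, so no renaming is needed.
Pull the quantifiers to the front (each side's bound variable is not free in the other side):
  exists q. forall u. forall v. (C(u) & ~N(q) | ~N(v))
The quantifier exists u sits under an odd number of negations (counting the antecedent side of each →), so it flips to forall u.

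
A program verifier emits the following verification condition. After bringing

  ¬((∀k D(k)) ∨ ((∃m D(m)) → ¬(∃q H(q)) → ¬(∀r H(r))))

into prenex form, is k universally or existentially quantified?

existential

Rewrite implications/biconditionals: A → B as ¬A ∨ B.
  ¬((∀k D(k)) ∨ ¬(∃m D(m)) ∨ ¬¬(∃q H(q)) ∨ ¬(∀r H(r)))
Drive negations inward (¬∀x A ≡ ∃x ¬A, ¬∃x A ≡ ∀x ¬A, De Morgan for ∧/∨):
  (∃k ¬D(k)) ∧ (∃m D(m)) ∧ (∀q ¬H(q)) ∧ (∀r H(r))
Finally move all quantifiers to the prefix:
  ∃k ∃m ∀q ∀r (¬D(k) ∧ D(m) ∧ ¬H(q) ∧ H(r))
The quantifier ∀k sits under an odd number of negations (counting the antecedent side of each →), so it flips to ∃k.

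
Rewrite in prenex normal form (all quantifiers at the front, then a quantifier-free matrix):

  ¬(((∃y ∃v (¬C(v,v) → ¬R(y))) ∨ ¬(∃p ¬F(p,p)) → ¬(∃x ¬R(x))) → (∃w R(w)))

Rewrite implications/biconditionals: A → B as ¬A ∨ B.
  ¬(¬(¬((∃y ∃v (¬¬C(v,v) ∨ ¬R(y))) ∨ ¬(∃p ¬F(p,p))) ∨ ¬(∃x ¬R(x))) ∨ (∃w R(w)))
Drive negations inward (¬∀x A ≡ ∃x ¬A, ¬∃x A ≡ ∀x ¬A, De Morgan for ∧/∨):
  ((∀y ∀v (¬C(v,v) ∧ R(y))) ∧ (∃p ¬F(p,p)) ∨ (∀x R(x))) ∧ (∀w ¬R(w))
Finally move all quantifiers to the prefix:
  ∀y ∀v ∃p ∀x ∀w ((¬C(v,v) ∧ R(y) ∧ ¬F(p,p) ∨ R(x)) ∧ ¬R(w))

∀y ∀v ∃p ∀x ∀w ((¬C(v,v) ∧ R(y) ∧ ¬F(p,p) ∨ R(x)) ∧ ¬R(w))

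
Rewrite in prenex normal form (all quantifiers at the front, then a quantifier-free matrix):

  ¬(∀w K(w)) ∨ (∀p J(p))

Drive negations inward (¬∀x A ≡ ∃x ¬A, ¬∃x A ≡ ∀x ¬A, De Morgan for ∧/∨):
  (∃w ¬K(w)) ∨ (∀p J(p))
All bound variables are already distinct, so no renaming is needed.
Pull the quantifiers to the front (each side's bound variable is not free in the other side):
  ∃w ∀p (¬K(w) ∨ J(p))

∃w ∀p (¬K(w) ∨ J(p))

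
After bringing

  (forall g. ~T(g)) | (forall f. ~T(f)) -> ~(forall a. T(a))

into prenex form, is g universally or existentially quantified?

existential

Rewrite implications/biconditionals: A → B as ¬A ∨ B.
  ~((forall g. ~T(g)) | (forall f. ~T(f))) | ~(forall a. T(a))
Move each ¬ inward, flipping quantifiers it crosses:
  (exists g. T(g)) & (exists f. T(f)) | (exists a. ~T(a))
All bound variables are already distinct, so no renaming is needed.
Extract every quantifier outward, since the variables are now distinct and don't occur free across branches:
  exists g. exists f. exists a. (T(g) & T(f) | ~T(a))
The quantifier forall g sits under an odd number of negations (counting the antecedent side of each →), so it flips to exists g.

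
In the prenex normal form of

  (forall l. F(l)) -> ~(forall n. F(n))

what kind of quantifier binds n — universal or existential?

existential

First replace A → B with ¬A ∨ B.
  ~(forall l. F(l)) | ~(forall n. F(n))
Move each ¬ inward, flipping quantifiers it crosses:
  (exists l. ~F(l)) | (exists n. ~F(n))
Finally move all quantifiers to the prefix:
  exists l. exists n. (~F(l) | ~F(n))
The quantifier forall n sits under an odd number of negations (counting the antecedent side of each →), so it flips to exists n.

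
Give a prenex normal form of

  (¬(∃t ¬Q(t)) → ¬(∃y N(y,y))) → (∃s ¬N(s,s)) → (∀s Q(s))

Eliminate → and ↔ using ¬ and ∨.
  ¬(¬¬(∃t ¬Q(t)) ∨ ¬(∃y N(y,y))) ∨ ¬(∃s ¬N(s,s)) ∨ (∀s Q(s))
Drive negations inward (¬∀x A ≡ ∃x ¬A, ¬∃x A ≡ ∀x ¬A, De Morgan for ∧/∨):
  (∀t Q(t)) ∧ (∃y N(y,y)) ∨ (∀s N(s,s)) ∨ (∀s Q(s))
Give each quantifier a distinct variable: s↦w1.
  (∀t Q(t)) ∧ (∃y N(y,y)) ∨ (∀s N(s,s)) ∨ (∀w1 Q(w1))
Extract every quantifier outward, since the variables are now distinct and don't occur free across branches:
  ∀t ∃y ∀s ∀w1 (Q(t) ∧ N(y,y) ∨ N(s,s) ∨ Q(w1))

∀t ∃y ∀s ∀w1 (Q(t) ∧ N(y,y) ∨ N(s,s) ∨ Q(w1))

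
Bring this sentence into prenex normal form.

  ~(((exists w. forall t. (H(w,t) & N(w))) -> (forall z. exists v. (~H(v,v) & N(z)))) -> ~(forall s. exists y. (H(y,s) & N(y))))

First replace A → B with ¬A ∨ B.
  ~(~(~(exists w. forall t. (H(w,t) & N(w))) | (forall z. exists v. (~H(v,v) & N(z)))) | ~(forall s. exists y. (H(y,s) & N(y))))
Move each ¬ inward, flipping quantifiers it crosses:
  ((forall w. exists t. (~H(w,t) | ~N(w))) | (forall z. exists v. (~H(v,v) & N(z)))) & (forall s. exists y. (H(y,s) & N(y)))
All bound variables are already distinct, so no renaming is needed.
Extract every quantifier outward, since the variables are now distinct and don't occur free across branches:
  forall w. exists t. forall z. exists v. forall s. exists y. ((~H(w,t) | ~N(w) | ~H(v,v) & N(z)) & H(y,s) & N(y))

forall w. exists t. forall z. exists v. forall s. exists y. ((~H(w,t) | ~N(w) | ~H(v,v) & N(z)) & H(y,s) & N(y))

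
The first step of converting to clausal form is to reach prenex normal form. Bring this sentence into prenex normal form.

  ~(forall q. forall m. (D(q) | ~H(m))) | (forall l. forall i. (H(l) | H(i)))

Drive negations inward (¬∀x A ≡ ∃x ¬A, ¬∃x A ≡ ∀x ¬A, De Morgan for ∧/∨):
  (exists q. exists m. (~D(q) & H(m))) | (forall l. forall i. (H(l) | H(i)))
Extract every quantifier outward, since the variables are now distinct and don't occur free across branches:
  exists q. exists m. forall l. forall i. (~D(q) & H(m) | H(l) | H(i))

exists q. exists m. forall l. forall i. (~D(q) & H(m) | H(l) | H(i))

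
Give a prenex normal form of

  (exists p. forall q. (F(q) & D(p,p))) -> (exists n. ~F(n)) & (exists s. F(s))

forall p. exists q. exists n. exists s. (~F(q) | ~D(p,p) | ~F(n) & F(s))

Eliminate → and ↔ using ¬ and ∨.
  ~(exists p. forall q. (F(q) & D(p,p))) | (exists n. ~F(n)) & (exists s. F(s))
Drive negations inward (¬∀x A ≡ ∃x ¬A, ¬∃x A ≡ ∀x ¬A, De Morgan for ∧/∨):
  (forall p. exists q. (~F(q) | ~D(p,p))) | (exists n. ~F(n)) & (exists s. F(s))
All bound variables are already distinct, so no renaming is needed.
Finally move all quantifiers to the prefix:
  forall p. exists q. exists n. exists s. (~F(q) | ~D(p,p) | ~F(n) & F(s))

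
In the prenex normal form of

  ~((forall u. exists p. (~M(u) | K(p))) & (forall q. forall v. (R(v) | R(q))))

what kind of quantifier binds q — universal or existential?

Push ¬ through the quantifiers and connectives to reach negation normal form:
  (exists u. forall p. (M(u) & ~K(p))) | (exists q. exists v. (~R(v) & ~R(q)))
Pull the quantifiers to the front (each side's bound variable is not free in the other side):
  exists u. forall p. exists q. exists v. (M(u) & ~K(p) | ~R(v) & ~R(q))
The quantifier forall q sits under an odd number of negations, so it flips to exists q.

existential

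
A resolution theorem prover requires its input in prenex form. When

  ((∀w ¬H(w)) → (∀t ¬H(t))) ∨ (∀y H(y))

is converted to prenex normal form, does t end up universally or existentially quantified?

Rewrite implications/biconditionals: A → B as ¬A ∨ B.
  ¬(∀w ¬H(w)) ∨ (∀t ¬H(t)) ∨ (∀y H(y))
Drive negations inward (¬∀x A ≡ ∃x ¬A, ¬∃x A ≡ ∀x ¬A, De Morgan for ∧/∨):
  (∃w H(w)) ∨ (∀t ¬H(t)) ∨ (∀y H(y))
Finally move all quantifiers to the prefix:
  ∃w ∀t ∀y (H(w) ∨ ¬H(t) ∨ H(y))
The quantifier ∀t sits under an even number of negations (counting the antecedent side of each →), so it remains universal.

universal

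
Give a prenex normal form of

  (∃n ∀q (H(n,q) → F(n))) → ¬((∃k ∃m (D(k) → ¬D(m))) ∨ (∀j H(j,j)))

Eliminate → and ↔ using ¬ and ∨.
  ¬(∃n ∀q (¬H(n,q) ∨ F(n))) ∨ ¬((∃k ∃m (¬D(k) ∨ ¬D(m))) ∨ (∀j H(j,j)))
Push ¬ through the quantifiers and connectives to reach negation normal form:
  (∀n ∃q (H(n,q) ∧ ¬F(n))) ∨ (∀k ∀m (D(k) ∧ D(m))) ∧ (∃j ¬H(j,j))
Finally move all quantifiers to the prefix:
  ∀n ∃q ∀k ∀m ∃j (H(n,q) ∧ ¬F(n) ∨ D(k) ∧ D(m) ∧ ¬H(j,j))

∀n ∃q ∀k ∀m ∃j (H(n,q) ∧ ¬F(n) ∨ D(k) ∧ D(m) ∧ ¬H(j,j))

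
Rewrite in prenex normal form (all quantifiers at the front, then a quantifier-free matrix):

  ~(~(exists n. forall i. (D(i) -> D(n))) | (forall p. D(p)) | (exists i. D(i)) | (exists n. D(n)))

Rewrite implications/biconditionals: A → B as ¬A ∨ B.
  ~(~(exists n. forall i. (~D(i) | D(n))) | (forall p. D(p)) | (exists i. D(i)) | (exists n. D(n)))
Drive negations inward (¬∀x A ≡ ∃x ¬A, ¬∃x A ≡ ∀x ¬A, De Morgan for ∧/∨):
  (exists n. forall i. (~D(i) | D(n))) & (exists p. ~D(p)) & (forall i. ~D(i)) & (forall n. ~D(n))
Standardize variables apart so no two quantifiers bind the same name: i↦u, n↦s.
  (exists n. forall i. (~D(i) | D(n))) & (exists p. ~D(p)) & (forall u. ~D(u)) & (forall s. ~D(s))
Extract every quantifier outward, since the variables are now distinct and don't occur free across branches:
  exists n. forall i. exists p. forall u. forall s. ((~D(i) | D(n)) & ~D(p) & ~D(u) & ~D(s))

exists n. forall i. exists p. forall u. forall s. ((~D(i) | D(n)) & ~D(p) & ~D(u) & ~D(s))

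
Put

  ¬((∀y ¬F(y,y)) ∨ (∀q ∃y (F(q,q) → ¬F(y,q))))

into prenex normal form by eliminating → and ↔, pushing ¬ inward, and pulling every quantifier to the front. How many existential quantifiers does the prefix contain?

2

Eliminate → and ↔ using ¬ and ∨.
  ¬((∀y ¬F(y,y)) ∨ (∀q ∃y (¬F(q,q) ∨ ¬F(y,q))))
Push ¬ through the quantifiers and connectives to reach negation normal form:
  (∃y F(y,y)) ∧ (∃q ∀y (F(q,q) ∧ F(y,q)))
Standardize variables apart so no two quantifiers bind the same name: y↦s.
  (∃y F(y,y)) ∧ (∃q ∀s (F(q,q) ∧ F(s,q)))
Extract every quantifier outward, since the variables are now distinct and don't occur free across branches:
  ∃y ∃q ∀s (F(y,y) ∧ F(q,q) ∧ F(s,q))
The prefix is ∃y ∃q ∀s: 1 universal, 2 existential.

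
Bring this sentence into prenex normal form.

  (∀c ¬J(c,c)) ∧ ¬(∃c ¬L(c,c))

∀c ∀x (¬J(c,c) ∧ L(x,x))

Move each ¬ inward, flipping quantifiers it crosses:
  (∀c ¬J(c,c)) ∧ (∀c L(c,c))
Standardize variables apart so no two quantifiers bind the same name: c↦x.
  (∀c ¬J(c,c)) ∧ (∀x L(x,x))
Finally move all quantifiers to the prefix:
  ∀c ∀x (¬J(c,c) ∧ L(x,x))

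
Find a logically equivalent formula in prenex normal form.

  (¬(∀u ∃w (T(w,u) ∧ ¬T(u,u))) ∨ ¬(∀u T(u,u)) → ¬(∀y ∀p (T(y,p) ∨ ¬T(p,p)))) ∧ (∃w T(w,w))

∀u ∃w ∀v1 ∃y ∃p ∃t ((T(w,u) ∧ ¬T(u,u) ∧ T(v1,v1) ∨ ¬T(y,p) ∧ T(p,p)) ∧ T(t,t))

Rewrite implications/biconditionals: A → B as ¬A ∨ B.
  (¬(¬(∀u ∃w (T(w,u) ∧ ¬T(u,u))) ∨ ¬(∀u T(u,u))) ∨ ¬(∀y ∀p (T(y,p) ∨ ¬T(p,p)))) ∧ (∃w T(w,w))
Move each ¬ inward, flipping quantifiers it crosses:
  ((∀u ∃w (T(w,u) ∧ ¬T(u,u))) ∧ (∀u T(u,u)) ∨ (∃y ∃p (¬T(y,p) ∧ T(p,p)))) ∧ (∃w T(w,w))
Standardize variables apart so no two quantifiers bind the same name: u↦v1, w↦t.
  ((∀u ∃w (T(w,u) ∧ ¬T(u,u))) ∧ (∀v1 T(v1,v1)) ∨ (∃y ∃p (¬T(y,p) ∧ T(p,p)))) ∧ (∃t T(t,t))
Pull the quantifiers to the front (each side's bound variable is not free in the other side):
  ∀u ∃w ∀v1 ∃y ∃p ∃t ((T(w,u) ∧ ¬T(u,u) ∧ T(v1,v1) ∨ ¬T(y,p) ∧ T(p,p)) ∧ T(t,t))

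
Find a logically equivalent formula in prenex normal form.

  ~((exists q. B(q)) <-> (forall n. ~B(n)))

Eliminate → and ↔ using ¬ and ∨; A ↔ B as (¬A ∨ B) ∧ (¬B ∨ A).
  ~((~(exists q. B(q)) | (forall n. ~B(n))) & (~(forall n. ~B(n)) | (exists q. B(q))))
Push ¬ through the quantifiers and connectives to reach negation normal form:
  (exists q. B(q)) & (exists n. B(n)) | (forall n. ~B(n)) & (forall q. ~B(q))
Rename bound variables to avoid capture: n↦p, q↦y1.
  (exists q. B(q)) & (exists n. B(n)) | (forall p. ~B(p)) & (forall y1. ~B(y1))
Extract every quantifier outward, since the variables are now distinct and don't occur free across branches:
  exists q. exists n. forall p. forall y1. (B(q) & B(n) | ~B(p) & ~B(y1))

exists q. exists n. forall p. forall y1. (B(q) & B(n) | ~B(p) & ~B(y1))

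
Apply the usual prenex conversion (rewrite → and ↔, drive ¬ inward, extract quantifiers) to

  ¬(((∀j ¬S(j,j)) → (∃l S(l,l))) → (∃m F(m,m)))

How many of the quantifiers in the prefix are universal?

1

First replace A → B with ¬A ∨ B.
  ¬(¬(¬(∀j ¬S(j,j)) ∨ (∃l S(l,l))) ∨ (∃m F(m,m)))
Move each ¬ inward, flipping quantifiers it crosses:
  ((∃j S(j,j)) ∨ (∃l S(l,l))) ∧ (∀m ¬F(m,m))
All bound variables are already distinct, so no renaming is needed.
Finally move all quantifiers to the prefix:
  ∃j ∃l ∀m ((S(j,j) ∨ S(l,l)) ∧ ¬F(m,m))
The prefix is ∃j ∃l ∀m: 1 universal, 2 existential.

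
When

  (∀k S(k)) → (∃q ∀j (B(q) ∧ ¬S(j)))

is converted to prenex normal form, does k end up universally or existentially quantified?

existential

Rewrite implications/biconditionals: A → B as ¬A ∨ B.
  ¬(∀k S(k)) ∨ (∃q ∀j (B(q) ∧ ¬S(j)))
Push ¬ through the quantifiers and connectives to reach negation normal form:
  (∃k ¬S(k)) ∨ (∃q ∀j (B(q) ∧ ¬S(j)))
Finally move all quantifiers to the prefix:
  ∃k ∃q ∀j (¬S(k) ∨ B(q) ∧ ¬S(j))
The quantifier ∀k sits under an odd number of negations (counting the antecedent side of each →), so it flips to ∃k.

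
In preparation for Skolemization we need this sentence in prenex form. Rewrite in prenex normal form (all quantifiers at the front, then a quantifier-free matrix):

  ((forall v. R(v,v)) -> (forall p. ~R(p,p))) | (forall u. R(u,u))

Rewrite implications/biconditionals: A → B as ¬A ∨ B.
  ~(forall v. R(v,v)) | (forall p. ~R(p,p)) | (forall u. R(u,u))
Push ¬ through the quantifiers and connectives to reach negation normal form:
  (exists v. ~R(v,v)) | (forall p. ~R(p,p)) | (forall u. R(u,u))
All bound variables are already distinct, so no renaming is needed.
Finally move all quantifiers to the prefix:
  exists v. forall p. forall u. (~R(v,v) | ~R(p,p) | R(u,u))

exists v. forall p. forall u. (~R(v,v) | ~R(p,p) | R(u,u))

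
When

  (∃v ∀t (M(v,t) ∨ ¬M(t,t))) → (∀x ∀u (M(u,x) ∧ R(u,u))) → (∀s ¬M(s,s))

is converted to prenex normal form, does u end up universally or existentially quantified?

Rewrite implications/biconditionals: A → B as ¬A ∨ B.
  ¬(∃v ∀t (M(v,t) ∨ ¬M(t,t))) ∨ ¬(∀x ∀u (M(u,x) ∧ R(u,u))) ∨ (∀s ¬M(s,s))
Drive negations inward (¬∀x A ≡ ∃x ¬A, ¬∃x A ≡ ∀x ¬A, De Morgan for ∧/∨):
  (∀v ∃t (¬M(v,t) ∧ M(t,t))) ∨ (∃x ∃u (¬M(u,x) ∨ ¬R(u,u))) ∨ (∀s ¬M(s,s))
Finally move all quantifiers to the prefix:
  ∀v ∃t ∃x ∃u ∀s (¬M(v,t) ∧ M(t,t) ∨ ¬M(u,x) ∨ ¬R(u,u) ∨ ¬M(s,s))
The quantifier ∀u sits under an odd number of negations (counting the antecedent side of each →), so it flips to ∃u.

existential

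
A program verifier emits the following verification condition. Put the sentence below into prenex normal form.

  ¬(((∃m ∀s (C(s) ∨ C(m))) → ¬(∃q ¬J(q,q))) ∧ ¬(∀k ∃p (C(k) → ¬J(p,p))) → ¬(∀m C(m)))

∀m ∃s ∀q ∃k ∀p ∀c ((¬C(s) ∧ ¬C(m) ∨ J(q,q)) ∧ C(k) ∧ J(p,p) ∧ C(c))

Eliminate → and ↔ using ¬ and ∨.
  ¬(¬((¬(∃m ∀s (C(s) ∨ C(m))) ∨ ¬(∃q ¬J(q,q))) ∧ ¬(∀k ∃p (¬C(k) ∨ ¬J(p,p)))) ∨ ¬(∀m C(m)))
Push ¬ through the quantifiers and connectives to reach negation normal form:
  ((∀m ∃s (¬C(s) ∧ ¬C(m))) ∨ (∀q J(q,q))) ∧ (∃k ∀p (C(k) ∧ J(p,p))) ∧ (∀m C(m))
Rename bound variables to avoid capture: m↦c.
  ((∀m ∃s (¬C(s) ∧ ¬C(m))) ∨ (∀q J(q,q))) ∧ (∃k ∀p (C(k) ∧ J(p,p))) ∧ (∀c C(c))
Finally move all quantifiers to the prefix:
  ∀m ∃s ∀q ∃k ∀p ∀c ((¬C(s) ∧ ¬C(m) ∨ J(q,q)) ∧ C(k) ∧ J(p,p) ∧ C(c))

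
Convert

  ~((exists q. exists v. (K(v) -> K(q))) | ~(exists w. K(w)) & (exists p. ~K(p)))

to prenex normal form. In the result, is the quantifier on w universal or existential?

existential

Eliminate → and ↔ using ¬ and ∨.
  ~((exists q. exists v. (~K(v) | K(q))) | ~(exists w. K(w)) & (exists p. ~K(p)))
Drive negations inward (¬∀x A ≡ ∃x ¬A, ¬∃x A ≡ ∀x ¬A, De Morgan for ∧/∨):
  (forall q. forall v. (K(v) & ~K(q))) & ((exists w. K(w)) | (forall p. K(p)))
All bound variables are already distinct, so no renaming is needed.
Extract every quantifier outward, since the variables are now distinct and don't occur free across branches:
  forall q. forall v. exists w. forall p. (K(v) & ~K(q) & (K(w) | K(p)))
The quantifier exists w sits under an even number of negations (counting the antecedent side of each →), so it remains existential.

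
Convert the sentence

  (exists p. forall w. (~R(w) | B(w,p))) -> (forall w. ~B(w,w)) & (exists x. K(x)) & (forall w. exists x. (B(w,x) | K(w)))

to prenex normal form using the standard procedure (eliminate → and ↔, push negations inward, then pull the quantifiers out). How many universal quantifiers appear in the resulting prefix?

Rewrite implications/biconditionals: A → B as ¬A ∨ B.
  ~(exists p. forall w. (~R(w) | B(w,p))) | (forall w. ~B(w,w)) & (exists x. K(x)) & (forall w. exists x. (B(w,x) | K(w)))
Push ¬ through the quantifiers and connectives to reach negation normal form:
  (forall p. exists w. (R(w) & ~B(w,p))) | (forall w. ~B(w,w)) & (exists x. K(x)) & (forall w. exists x. (B(w,x) | K(w)))
Give each quantifier a distinct variable: w↦u1, w↦y, x↦b.
  (forall p. exists w. (R(w) & ~B(w,p))) | (forall u1. ~B(u1,u1)) & (exists x. K(x)) & (forall y. exists b. (B(y,b) | K(y)))
Pull the quantifiers to the front (each side's bound variable is not free in the other side):
  forall p. exists w. forall u1. exists x. forall y. exists b. (R(w) & ~B(w,p) | ~B(u1,u1) & K(x) & (B(y,b) | K(y)))
The prefix is forall p exists w forall u1 exists x forall y exists b: 3 universal, 3 existential.

3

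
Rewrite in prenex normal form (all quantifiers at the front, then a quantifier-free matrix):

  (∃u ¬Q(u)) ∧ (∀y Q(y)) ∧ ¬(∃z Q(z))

∃u ∀y ∀z (¬Q(u) ∧ Q(y) ∧ ¬Q(z))

Drive negations inward (¬∀x A ≡ ∃x ¬A, ¬∃x A ≡ ∀x ¬A, De Morgan for ∧/∨):
  (∃u ¬Q(u)) ∧ (∀y Q(y)) ∧ (∀z ¬Q(z))
All bound variables are already distinct, so no renaming is needed.
Extract every quantifier outward, since the variables are now distinct and don't occur free across branches:
  ∃u ∀y ∀z (¬Q(u) ∧ Q(y) ∧ ¬Q(z))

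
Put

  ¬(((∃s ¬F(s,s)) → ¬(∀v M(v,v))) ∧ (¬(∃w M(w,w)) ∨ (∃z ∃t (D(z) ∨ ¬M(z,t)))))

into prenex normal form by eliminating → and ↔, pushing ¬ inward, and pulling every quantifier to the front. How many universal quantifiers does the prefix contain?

First replace A → B with ¬A ∨ B.
  ¬((¬(∃s ¬F(s,s)) ∨ ¬(∀v M(v,v))) ∧ (¬(∃w M(w,w)) ∨ (∃z ∃t (D(z) ∨ ¬M(z,t)))))
Move each ¬ inward, flipping quantifiers it crosses:
  (∃s ¬F(s,s)) ∧ (∀v M(v,v)) ∨ (∃w M(w,w)) ∧ (∀z ∀t (¬D(z) ∧ M(z,t)))
Finally move all quantifiers to the prefix:
  ∃s ∀v ∃w ∀z ∀t (¬F(s,s) ∧ M(v,v) ∨ M(w,w) ∧ ¬D(z) ∧ M(z,t))
The prefix is ∃s ∀v ∃w ∀z ∀t: 3 universal, 2 existential.

3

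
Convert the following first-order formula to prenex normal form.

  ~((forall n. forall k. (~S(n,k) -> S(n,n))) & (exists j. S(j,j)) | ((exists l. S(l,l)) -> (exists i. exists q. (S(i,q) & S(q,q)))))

exists n. exists k. forall j. exists l. forall i. forall q. ((~S(n,k) & ~S(n,n) | ~S(j,j)) & S(l,l) & (~S(i,q) | ~S(q,q)))

Eliminate → and ↔ using ¬ and ∨.
  ~((forall n. forall k. (~~S(n,k) | S(n,n))) & (exists j. S(j,j)) | ~(exists l. S(l,l)) | (exists i. exists q. (S(i,q) & S(q,q))))
Push ¬ through the quantifiers and connectives to reach negation normal form:
  ((exists n. exists k. (~S(n,k) & ~S(n,n))) | (forall j. ~S(j,j))) & (exists l. S(l,l)) & (forall i. forall q. (~S(i,q) | ~S(q,q)))
All bound variables are already distinct, so no renaming is needed.
Finally move all quantifiers to the prefix:
  exists n. exists k. forall j. exists l. forall i. forall q. ((~S(n,k) & ~S(n,n) | ~S(j,j)) & S(l,l) & (~S(i,q) | ~S(q,q)))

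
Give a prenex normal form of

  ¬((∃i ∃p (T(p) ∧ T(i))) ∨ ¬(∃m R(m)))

Push ¬ through the quantifiers and connectives to reach negation normal form:
  (∀i ∀p (¬T(p) ∨ ¬T(i))) ∧ (∃m R(m))
All bound variables are already distinct, so no renaming is needed.
Extract every quantifier outward, since the variables are now distinct and don't occur free across branches:
  ∀i ∀p ∃m ((¬T(p) ∨ ¬T(i)) ∧ R(m))

∀i ∀p ∃m ((¬T(p) ∨ ¬T(i)) ∧ R(m))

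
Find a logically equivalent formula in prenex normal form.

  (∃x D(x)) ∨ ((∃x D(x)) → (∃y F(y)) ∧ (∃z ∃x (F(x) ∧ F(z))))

First replace A → B with ¬A ∨ B.
  (∃x D(x)) ∨ ¬(∃x D(x)) ∨ (∃y F(y)) ∧ (∃z ∃x (F(x) ∧ F(z)))
Move each ¬ inward, flipping quantifiers it crosses:
  (∃x D(x)) ∨ (∀x ¬D(x)) ∨ (∃y F(y)) ∧ (∃z ∃x (F(x) ∧ F(z)))
Standardize variables apart so no two quantifiers bind the same name: x↦a, x↦v1.
  (∃x D(x)) ∨ (∀a ¬D(a)) ∨ (∃y F(y)) ∧ (∃z ∃v1 (F(v1) ∧ F(z)))
Finally move all quantifiers to the prefix:
  ∃x ∀a ∃y ∃z ∃v1 (D(x) ∨ ¬D(a) ∨ F(y) ∧ F(v1) ∧ F(z))

∃x ∀a ∃y ∃z ∃v1 (D(x) ∨ ¬D(a) ∨ F(y) ∧ F(v1) ∧ F(z))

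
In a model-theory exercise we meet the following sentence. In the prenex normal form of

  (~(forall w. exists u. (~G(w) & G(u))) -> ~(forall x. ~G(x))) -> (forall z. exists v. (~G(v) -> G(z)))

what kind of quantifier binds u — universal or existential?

First replace A → B with ¬A ∨ B.
  ~(~~(forall w. exists u. (~G(w) & G(u))) | ~(forall x. ~G(x))) | (forall z. exists v. (~~G(v) | G(z)))
Drive negations inward (¬∀x A ≡ ∃x ¬A, ¬∃x A ≡ ∀x ¬A, De Morgan for ∧/∨):
  (exists w. forall u. (G(w) | ~G(u))) & (forall x. ~G(x)) | (forall z. exists v. (G(v) | G(z)))
All bound variables are already distinct, so no renaming is needed.
Extract every quantifier outward, since the variables are now distinct and don't occur free across branches:
  exists w. forall u. forall x. forall z. exists v. ((G(w) | ~G(u)) & ~G(x) | G(v) | G(z))
The quantifier exists u sits under an odd number of negations (counting the antecedent side of each →), so it flips to forall u.

universal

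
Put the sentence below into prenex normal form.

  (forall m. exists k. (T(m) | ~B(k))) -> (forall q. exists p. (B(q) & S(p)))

exists m. forall k. forall q. exists p. (~T(m) & B(k) | B(q) & S(p))

Eliminate → and ↔ using ¬ and ∨.
  ~(forall m. exists k. (T(m) | ~B(k))) | (forall q. exists p. (B(q) & S(p)))
Move each ¬ inward, flipping quantifiers it crosses:
  (exists m. forall k. (~T(m) & B(k))) | (forall q. exists p. (B(q) & S(p)))
All bound variables are already distinct, so no renaming is needed.
Pull the quantifiers to the front (each side's bound variable is not free in the other side):
  exists m. forall k. forall q. exists p. (~T(m) & B(k) | B(q) & S(p))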